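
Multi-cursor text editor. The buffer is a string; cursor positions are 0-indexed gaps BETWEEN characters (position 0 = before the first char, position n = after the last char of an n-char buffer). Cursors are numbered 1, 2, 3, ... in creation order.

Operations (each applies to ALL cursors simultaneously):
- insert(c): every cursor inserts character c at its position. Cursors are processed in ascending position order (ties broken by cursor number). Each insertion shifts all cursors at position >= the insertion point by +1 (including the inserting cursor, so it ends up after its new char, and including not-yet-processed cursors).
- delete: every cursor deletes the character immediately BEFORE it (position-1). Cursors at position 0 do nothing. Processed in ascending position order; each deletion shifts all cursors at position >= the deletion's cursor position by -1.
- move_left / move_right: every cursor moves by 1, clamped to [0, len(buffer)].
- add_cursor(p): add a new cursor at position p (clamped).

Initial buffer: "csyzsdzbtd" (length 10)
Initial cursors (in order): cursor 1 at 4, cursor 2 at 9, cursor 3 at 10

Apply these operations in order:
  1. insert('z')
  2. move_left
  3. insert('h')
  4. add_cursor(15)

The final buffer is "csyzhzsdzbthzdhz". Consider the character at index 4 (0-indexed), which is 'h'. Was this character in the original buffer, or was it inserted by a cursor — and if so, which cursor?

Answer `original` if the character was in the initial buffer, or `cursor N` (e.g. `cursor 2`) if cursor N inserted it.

After op 1 (insert('z')): buffer="csyzzsdzbtzdz" (len 13), cursors c1@5 c2@11 c3@13, authorship ....1.....2.3
After op 2 (move_left): buffer="csyzzsdzbtzdz" (len 13), cursors c1@4 c2@10 c3@12, authorship ....1.....2.3
After op 3 (insert('h')): buffer="csyzhzsdzbthzdhz" (len 16), cursors c1@5 c2@12 c3@15, authorship ....11.....22.33
After op 4 (add_cursor(15)): buffer="csyzhzsdzbthzdhz" (len 16), cursors c1@5 c2@12 c3@15 c4@15, authorship ....11.....22.33
Authorship (.=original, N=cursor N): . . . . 1 1 . . . . . 2 2 . 3 3
Index 4: author = 1

Answer: cursor 1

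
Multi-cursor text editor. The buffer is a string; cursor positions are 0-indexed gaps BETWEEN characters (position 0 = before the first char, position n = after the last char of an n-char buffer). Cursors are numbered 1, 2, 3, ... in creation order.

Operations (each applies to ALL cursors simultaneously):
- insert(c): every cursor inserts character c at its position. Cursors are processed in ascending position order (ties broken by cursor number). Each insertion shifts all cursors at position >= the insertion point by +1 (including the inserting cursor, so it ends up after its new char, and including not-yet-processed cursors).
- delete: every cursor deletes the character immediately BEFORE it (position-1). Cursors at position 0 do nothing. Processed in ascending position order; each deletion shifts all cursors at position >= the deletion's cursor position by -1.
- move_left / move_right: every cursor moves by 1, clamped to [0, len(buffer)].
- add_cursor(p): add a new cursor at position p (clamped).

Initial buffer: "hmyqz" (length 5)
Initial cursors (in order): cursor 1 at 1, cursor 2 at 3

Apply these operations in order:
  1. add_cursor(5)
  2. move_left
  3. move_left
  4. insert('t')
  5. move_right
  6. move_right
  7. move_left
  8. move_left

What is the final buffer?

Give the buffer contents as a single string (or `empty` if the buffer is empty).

Answer: thtmytqz

Derivation:
After op 1 (add_cursor(5)): buffer="hmyqz" (len 5), cursors c1@1 c2@3 c3@5, authorship .....
After op 2 (move_left): buffer="hmyqz" (len 5), cursors c1@0 c2@2 c3@4, authorship .....
After op 3 (move_left): buffer="hmyqz" (len 5), cursors c1@0 c2@1 c3@3, authorship .....
After op 4 (insert('t')): buffer="thtmytqz" (len 8), cursors c1@1 c2@3 c3@6, authorship 1.2..3..
After op 5 (move_right): buffer="thtmytqz" (len 8), cursors c1@2 c2@4 c3@7, authorship 1.2..3..
After op 6 (move_right): buffer="thtmytqz" (len 8), cursors c1@3 c2@5 c3@8, authorship 1.2..3..
After op 7 (move_left): buffer="thtmytqz" (len 8), cursors c1@2 c2@4 c3@7, authorship 1.2..3..
After op 8 (move_left): buffer="thtmytqz" (len 8), cursors c1@1 c2@3 c3@6, authorship 1.2..3..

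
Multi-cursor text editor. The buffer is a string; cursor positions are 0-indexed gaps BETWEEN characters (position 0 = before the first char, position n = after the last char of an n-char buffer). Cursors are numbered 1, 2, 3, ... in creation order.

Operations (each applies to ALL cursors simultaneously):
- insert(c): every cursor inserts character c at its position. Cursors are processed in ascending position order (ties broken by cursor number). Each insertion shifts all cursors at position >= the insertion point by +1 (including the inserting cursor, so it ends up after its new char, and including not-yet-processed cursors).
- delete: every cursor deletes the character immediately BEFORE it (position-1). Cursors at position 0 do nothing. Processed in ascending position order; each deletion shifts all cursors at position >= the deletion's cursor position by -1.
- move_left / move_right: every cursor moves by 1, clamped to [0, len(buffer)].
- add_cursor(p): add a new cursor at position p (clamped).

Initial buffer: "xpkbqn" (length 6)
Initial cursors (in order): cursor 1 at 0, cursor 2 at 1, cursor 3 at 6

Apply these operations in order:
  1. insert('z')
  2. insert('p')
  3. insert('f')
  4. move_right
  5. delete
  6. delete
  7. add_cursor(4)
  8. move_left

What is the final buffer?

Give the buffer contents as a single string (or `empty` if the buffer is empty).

After op 1 (insert('z')): buffer="zxzpkbqnz" (len 9), cursors c1@1 c2@3 c3@9, authorship 1.2.....3
After op 2 (insert('p')): buffer="zpxzppkbqnzp" (len 12), cursors c1@2 c2@5 c3@12, authorship 11.22.....33
After op 3 (insert('f')): buffer="zpfxzpfpkbqnzpf" (len 15), cursors c1@3 c2@7 c3@15, authorship 111.222.....333
After op 4 (move_right): buffer="zpfxzpfpkbqnzpf" (len 15), cursors c1@4 c2@8 c3@15, authorship 111.222.....333
After op 5 (delete): buffer="zpfzpfkbqnzp" (len 12), cursors c1@3 c2@6 c3@12, authorship 111222....33
After op 6 (delete): buffer="zpzpkbqnz" (len 9), cursors c1@2 c2@4 c3@9, authorship 1122....3
After op 7 (add_cursor(4)): buffer="zpzpkbqnz" (len 9), cursors c1@2 c2@4 c4@4 c3@9, authorship 1122....3
After op 8 (move_left): buffer="zpzpkbqnz" (len 9), cursors c1@1 c2@3 c4@3 c3@8, authorship 1122....3

Answer: zpzpkbqnz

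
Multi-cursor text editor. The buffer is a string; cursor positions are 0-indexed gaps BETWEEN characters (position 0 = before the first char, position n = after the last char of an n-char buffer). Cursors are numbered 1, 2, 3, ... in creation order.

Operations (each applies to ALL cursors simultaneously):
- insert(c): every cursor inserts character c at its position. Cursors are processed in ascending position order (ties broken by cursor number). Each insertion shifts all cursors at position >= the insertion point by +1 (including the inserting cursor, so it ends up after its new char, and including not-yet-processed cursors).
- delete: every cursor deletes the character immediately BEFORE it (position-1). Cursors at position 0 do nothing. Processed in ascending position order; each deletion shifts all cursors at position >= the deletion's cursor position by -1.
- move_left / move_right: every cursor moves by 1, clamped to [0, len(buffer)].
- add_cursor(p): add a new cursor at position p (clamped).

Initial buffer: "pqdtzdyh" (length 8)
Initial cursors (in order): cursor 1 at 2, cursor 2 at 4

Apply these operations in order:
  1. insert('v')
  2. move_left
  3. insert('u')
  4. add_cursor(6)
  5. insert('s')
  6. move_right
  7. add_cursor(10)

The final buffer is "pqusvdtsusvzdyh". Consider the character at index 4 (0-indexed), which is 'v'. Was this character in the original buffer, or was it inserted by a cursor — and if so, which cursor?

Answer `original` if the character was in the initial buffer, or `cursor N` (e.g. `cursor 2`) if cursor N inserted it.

After op 1 (insert('v')): buffer="pqvdtvzdyh" (len 10), cursors c1@3 c2@6, authorship ..1..2....
After op 2 (move_left): buffer="pqvdtvzdyh" (len 10), cursors c1@2 c2@5, authorship ..1..2....
After op 3 (insert('u')): buffer="pquvdtuvzdyh" (len 12), cursors c1@3 c2@7, authorship ..11..22....
After op 4 (add_cursor(6)): buffer="pquvdtuvzdyh" (len 12), cursors c1@3 c3@6 c2@7, authorship ..11..22....
After op 5 (insert('s')): buffer="pqusvdtsusvzdyh" (len 15), cursors c1@4 c3@8 c2@10, authorship ..111..3222....
After op 6 (move_right): buffer="pqusvdtsusvzdyh" (len 15), cursors c1@5 c3@9 c2@11, authorship ..111..3222....
After op 7 (add_cursor(10)): buffer="pqusvdtsusvzdyh" (len 15), cursors c1@5 c3@9 c4@10 c2@11, authorship ..111..3222....
Authorship (.=original, N=cursor N): . . 1 1 1 . . 3 2 2 2 . . . .
Index 4: author = 1

Answer: cursor 1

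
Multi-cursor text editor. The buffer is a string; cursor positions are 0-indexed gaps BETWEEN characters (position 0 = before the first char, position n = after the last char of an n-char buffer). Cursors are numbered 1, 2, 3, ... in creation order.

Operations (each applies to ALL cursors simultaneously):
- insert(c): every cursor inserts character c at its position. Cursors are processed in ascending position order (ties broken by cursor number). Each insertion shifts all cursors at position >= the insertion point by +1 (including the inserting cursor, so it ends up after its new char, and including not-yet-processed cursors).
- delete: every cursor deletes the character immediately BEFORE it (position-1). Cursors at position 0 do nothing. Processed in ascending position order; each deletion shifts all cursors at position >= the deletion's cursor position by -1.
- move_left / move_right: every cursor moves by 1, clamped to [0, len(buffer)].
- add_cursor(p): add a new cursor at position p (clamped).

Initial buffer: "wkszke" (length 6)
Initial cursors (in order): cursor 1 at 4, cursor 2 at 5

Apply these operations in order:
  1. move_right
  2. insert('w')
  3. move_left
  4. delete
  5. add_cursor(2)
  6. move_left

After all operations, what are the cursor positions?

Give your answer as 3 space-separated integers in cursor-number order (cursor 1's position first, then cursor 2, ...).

After op 1 (move_right): buffer="wkszke" (len 6), cursors c1@5 c2@6, authorship ......
After op 2 (insert('w')): buffer="wkszkwew" (len 8), cursors c1@6 c2@8, authorship .....1.2
After op 3 (move_left): buffer="wkszkwew" (len 8), cursors c1@5 c2@7, authorship .....1.2
After op 4 (delete): buffer="wkszww" (len 6), cursors c1@4 c2@5, authorship ....12
After op 5 (add_cursor(2)): buffer="wkszww" (len 6), cursors c3@2 c1@4 c2@5, authorship ....12
After op 6 (move_left): buffer="wkszww" (len 6), cursors c3@1 c1@3 c2@4, authorship ....12

Answer: 3 4 1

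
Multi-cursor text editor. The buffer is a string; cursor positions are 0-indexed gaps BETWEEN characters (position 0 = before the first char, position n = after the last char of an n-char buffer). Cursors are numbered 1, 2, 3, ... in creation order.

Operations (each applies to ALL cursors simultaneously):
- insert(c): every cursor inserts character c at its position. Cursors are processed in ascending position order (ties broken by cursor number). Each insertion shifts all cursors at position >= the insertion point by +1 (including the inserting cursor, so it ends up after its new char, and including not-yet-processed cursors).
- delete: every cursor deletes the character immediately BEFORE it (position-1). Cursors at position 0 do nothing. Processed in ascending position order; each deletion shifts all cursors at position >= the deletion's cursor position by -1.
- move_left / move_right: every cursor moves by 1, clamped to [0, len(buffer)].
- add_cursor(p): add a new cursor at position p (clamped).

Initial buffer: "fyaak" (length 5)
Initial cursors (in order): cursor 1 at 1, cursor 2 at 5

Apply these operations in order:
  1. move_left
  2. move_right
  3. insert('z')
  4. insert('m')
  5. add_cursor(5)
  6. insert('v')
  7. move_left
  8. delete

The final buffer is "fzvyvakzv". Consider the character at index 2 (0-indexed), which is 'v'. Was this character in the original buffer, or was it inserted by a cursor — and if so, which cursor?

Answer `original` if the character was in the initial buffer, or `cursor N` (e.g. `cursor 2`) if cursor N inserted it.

Answer: cursor 1

Derivation:
After op 1 (move_left): buffer="fyaak" (len 5), cursors c1@0 c2@4, authorship .....
After op 2 (move_right): buffer="fyaak" (len 5), cursors c1@1 c2@5, authorship .....
After op 3 (insert('z')): buffer="fzyaakz" (len 7), cursors c1@2 c2@7, authorship .1....2
After op 4 (insert('m')): buffer="fzmyaakzm" (len 9), cursors c1@3 c2@9, authorship .11....22
After op 5 (add_cursor(5)): buffer="fzmyaakzm" (len 9), cursors c1@3 c3@5 c2@9, authorship .11....22
After op 6 (insert('v')): buffer="fzmvyavakzmv" (len 12), cursors c1@4 c3@7 c2@12, authorship .111..3..222
After op 7 (move_left): buffer="fzmvyavakzmv" (len 12), cursors c1@3 c3@6 c2@11, authorship .111..3..222
After op 8 (delete): buffer="fzvyvakzv" (len 9), cursors c1@2 c3@4 c2@8, authorship .11.3..22
Authorship (.=original, N=cursor N): . 1 1 . 3 . . 2 2
Index 2: author = 1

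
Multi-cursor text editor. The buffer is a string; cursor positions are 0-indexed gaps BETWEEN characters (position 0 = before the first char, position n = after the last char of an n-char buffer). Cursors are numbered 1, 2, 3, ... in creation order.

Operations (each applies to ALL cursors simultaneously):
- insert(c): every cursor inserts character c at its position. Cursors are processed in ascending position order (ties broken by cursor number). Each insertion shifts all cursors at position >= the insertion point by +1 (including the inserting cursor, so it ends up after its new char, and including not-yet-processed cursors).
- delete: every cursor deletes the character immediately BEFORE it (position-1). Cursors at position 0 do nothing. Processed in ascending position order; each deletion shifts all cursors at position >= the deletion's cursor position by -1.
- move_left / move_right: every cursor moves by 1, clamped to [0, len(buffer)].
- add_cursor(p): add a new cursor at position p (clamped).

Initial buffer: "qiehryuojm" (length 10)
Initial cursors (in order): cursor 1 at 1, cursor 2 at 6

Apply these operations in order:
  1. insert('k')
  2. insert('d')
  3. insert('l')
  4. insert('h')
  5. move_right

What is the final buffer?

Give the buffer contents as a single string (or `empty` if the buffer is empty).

Answer: qkdlhiehrykdlhuojm

Derivation:
After op 1 (insert('k')): buffer="qkiehrykuojm" (len 12), cursors c1@2 c2@8, authorship .1.....2....
After op 2 (insert('d')): buffer="qkdiehrykduojm" (len 14), cursors c1@3 c2@10, authorship .11.....22....
After op 3 (insert('l')): buffer="qkdliehrykdluojm" (len 16), cursors c1@4 c2@12, authorship .111.....222....
After op 4 (insert('h')): buffer="qkdlhiehrykdlhuojm" (len 18), cursors c1@5 c2@14, authorship .1111.....2222....
After op 5 (move_right): buffer="qkdlhiehrykdlhuojm" (len 18), cursors c1@6 c2@15, authorship .1111.....2222....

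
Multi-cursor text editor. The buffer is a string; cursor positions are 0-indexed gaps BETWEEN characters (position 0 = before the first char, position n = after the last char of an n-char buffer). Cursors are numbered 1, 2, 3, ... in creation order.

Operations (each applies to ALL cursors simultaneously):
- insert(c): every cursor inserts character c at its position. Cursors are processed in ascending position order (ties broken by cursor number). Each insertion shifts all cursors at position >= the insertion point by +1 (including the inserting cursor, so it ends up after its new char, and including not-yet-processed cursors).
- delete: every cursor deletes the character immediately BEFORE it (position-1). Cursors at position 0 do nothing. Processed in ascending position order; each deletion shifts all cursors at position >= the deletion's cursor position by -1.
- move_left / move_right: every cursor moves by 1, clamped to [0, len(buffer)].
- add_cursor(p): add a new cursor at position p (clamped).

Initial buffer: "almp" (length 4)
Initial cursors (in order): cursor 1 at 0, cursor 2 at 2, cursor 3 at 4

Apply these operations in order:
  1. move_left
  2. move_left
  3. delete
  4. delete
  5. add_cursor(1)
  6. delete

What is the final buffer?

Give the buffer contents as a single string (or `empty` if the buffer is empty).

Answer: p

Derivation:
After op 1 (move_left): buffer="almp" (len 4), cursors c1@0 c2@1 c3@3, authorship ....
After op 2 (move_left): buffer="almp" (len 4), cursors c1@0 c2@0 c3@2, authorship ....
After op 3 (delete): buffer="amp" (len 3), cursors c1@0 c2@0 c3@1, authorship ...
After op 4 (delete): buffer="mp" (len 2), cursors c1@0 c2@0 c3@0, authorship ..
After op 5 (add_cursor(1)): buffer="mp" (len 2), cursors c1@0 c2@0 c3@0 c4@1, authorship ..
After op 6 (delete): buffer="p" (len 1), cursors c1@0 c2@0 c3@0 c4@0, authorship .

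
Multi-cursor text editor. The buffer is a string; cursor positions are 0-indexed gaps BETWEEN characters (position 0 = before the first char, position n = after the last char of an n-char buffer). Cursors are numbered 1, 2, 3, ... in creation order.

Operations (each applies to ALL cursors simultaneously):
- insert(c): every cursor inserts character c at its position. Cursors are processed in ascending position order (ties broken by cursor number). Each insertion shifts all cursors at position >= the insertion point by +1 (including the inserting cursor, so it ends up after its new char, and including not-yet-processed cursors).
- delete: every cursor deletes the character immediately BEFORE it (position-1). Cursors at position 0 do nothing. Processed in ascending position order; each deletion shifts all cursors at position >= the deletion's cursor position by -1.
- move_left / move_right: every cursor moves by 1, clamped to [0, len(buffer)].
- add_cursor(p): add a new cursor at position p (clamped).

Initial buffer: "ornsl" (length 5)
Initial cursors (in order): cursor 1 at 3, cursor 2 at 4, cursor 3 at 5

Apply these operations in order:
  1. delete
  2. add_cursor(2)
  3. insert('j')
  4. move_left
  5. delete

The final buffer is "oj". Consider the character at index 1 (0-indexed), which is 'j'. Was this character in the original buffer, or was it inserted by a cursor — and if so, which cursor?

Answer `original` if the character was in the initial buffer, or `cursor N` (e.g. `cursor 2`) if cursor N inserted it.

After op 1 (delete): buffer="or" (len 2), cursors c1@2 c2@2 c3@2, authorship ..
After op 2 (add_cursor(2)): buffer="or" (len 2), cursors c1@2 c2@2 c3@2 c4@2, authorship ..
After op 3 (insert('j')): buffer="orjjjj" (len 6), cursors c1@6 c2@6 c3@6 c4@6, authorship ..1234
After op 4 (move_left): buffer="orjjjj" (len 6), cursors c1@5 c2@5 c3@5 c4@5, authorship ..1234
After op 5 (delete): buffer="oj" (len 2), cursors c1@1 c2@1 c3@1 c4@1, authorship .4
Authorship (.=original, N=cursor N): . 4
Index 1: author = 4

Answer: cursor 4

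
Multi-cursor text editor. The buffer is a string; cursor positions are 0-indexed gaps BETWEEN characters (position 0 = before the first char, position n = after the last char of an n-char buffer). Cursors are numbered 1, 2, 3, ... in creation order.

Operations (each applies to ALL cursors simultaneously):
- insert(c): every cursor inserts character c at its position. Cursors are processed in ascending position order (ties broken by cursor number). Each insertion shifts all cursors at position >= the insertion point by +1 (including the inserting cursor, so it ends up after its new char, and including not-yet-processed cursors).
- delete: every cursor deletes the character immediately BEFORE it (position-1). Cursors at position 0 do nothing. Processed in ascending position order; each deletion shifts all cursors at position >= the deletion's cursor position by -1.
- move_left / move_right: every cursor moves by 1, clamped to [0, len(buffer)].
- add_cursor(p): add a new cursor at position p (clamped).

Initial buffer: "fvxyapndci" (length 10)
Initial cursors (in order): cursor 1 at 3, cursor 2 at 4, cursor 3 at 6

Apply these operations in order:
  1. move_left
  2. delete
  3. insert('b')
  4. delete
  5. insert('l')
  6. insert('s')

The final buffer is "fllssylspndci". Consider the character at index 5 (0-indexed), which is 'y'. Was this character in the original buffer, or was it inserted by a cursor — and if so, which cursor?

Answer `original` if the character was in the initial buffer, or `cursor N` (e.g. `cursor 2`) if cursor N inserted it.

After op 1 (move_left): buffer="fvxyapndci" (len 10), cursors c1@2 c2@3 c3@5, authorship ..........
After op 2 (delete): buffer="fypndci" (len 7), cursors c1@1 c2@1 c3@2, authorship .......
After op 3 (insert('b')): buffer="fbbybpndci" (len 10), cursors c1@3 c2@3 c3@5, authorship .12.3.....
After op 4 (delete): buffer="fypndci" (len 7), cursors c1@1 c2@1 c3@2, authorship .......
After op 5 (insert('l')): buffer="fllylpndci" (len 10), cursors c1@3 c2@3 c3@5, authorship .12.3.....
After op 6 (insert('s')): buffer="fllssylspndci" (len 13), cursors c1@5 c2@5 c3@8, authorship .1212.33.....
Authorship (.=original, N=cursor N): . 1 2 1 2 . 3 3 . . . . .
Index 5: author = original

Answer: original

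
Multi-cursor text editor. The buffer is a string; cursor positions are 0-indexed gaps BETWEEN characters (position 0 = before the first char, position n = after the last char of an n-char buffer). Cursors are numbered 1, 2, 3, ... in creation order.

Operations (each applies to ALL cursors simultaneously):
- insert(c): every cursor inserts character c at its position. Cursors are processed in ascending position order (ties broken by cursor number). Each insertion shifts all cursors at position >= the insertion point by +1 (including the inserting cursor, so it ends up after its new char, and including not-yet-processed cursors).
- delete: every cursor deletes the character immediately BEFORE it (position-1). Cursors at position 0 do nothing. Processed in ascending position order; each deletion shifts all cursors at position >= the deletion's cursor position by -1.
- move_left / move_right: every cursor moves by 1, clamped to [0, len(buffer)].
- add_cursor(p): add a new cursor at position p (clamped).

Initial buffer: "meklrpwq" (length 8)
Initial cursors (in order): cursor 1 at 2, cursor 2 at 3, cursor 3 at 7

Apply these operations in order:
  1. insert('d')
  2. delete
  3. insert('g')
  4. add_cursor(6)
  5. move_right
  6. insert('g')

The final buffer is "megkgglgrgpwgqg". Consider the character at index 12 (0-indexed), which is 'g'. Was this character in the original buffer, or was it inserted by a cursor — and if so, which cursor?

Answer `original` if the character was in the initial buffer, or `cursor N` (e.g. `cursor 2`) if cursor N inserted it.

After op 1 (insert('d')): buffer="medkdlrpwdq" (len 11), cursors c1@3 c2@5 c3@10, authorship ..1.2....3.
After op 2 (delete): buffer="meklrpwq" (len 8), cursors c1@2 c2@3 c3@7, authorship ........
After op 3 (insert('g')): buffer="megkglrpwgq" (len 11), cursors c1@3 c2@5 c3@10, authorship ..1.2....3.
After op 4 (add_cursor(6)): buffer="megkglrpwgq" (len 11), cursors c1@3 c2@5 c4@6 c3@10, authorship ..1.2....3.
After op 5 (move_right): buffer="megkglrpwgq" (len 11), cursors c1@4 c2@6 c4@7 c3@11, authorship ..1.2....3.
After op 6 (insert('g')): buffer="megkgglgrgpwgqg" (len 15), cursors c1@5 c2@8 c4@10 c3@15, authorship ..1.12.2.4..3.3
Authorship (.=original, N=cursor N): . . 1 . 1 2 . 2 . 4 . . 3 . 3
Index 12: author = 3

Answer: cursor 3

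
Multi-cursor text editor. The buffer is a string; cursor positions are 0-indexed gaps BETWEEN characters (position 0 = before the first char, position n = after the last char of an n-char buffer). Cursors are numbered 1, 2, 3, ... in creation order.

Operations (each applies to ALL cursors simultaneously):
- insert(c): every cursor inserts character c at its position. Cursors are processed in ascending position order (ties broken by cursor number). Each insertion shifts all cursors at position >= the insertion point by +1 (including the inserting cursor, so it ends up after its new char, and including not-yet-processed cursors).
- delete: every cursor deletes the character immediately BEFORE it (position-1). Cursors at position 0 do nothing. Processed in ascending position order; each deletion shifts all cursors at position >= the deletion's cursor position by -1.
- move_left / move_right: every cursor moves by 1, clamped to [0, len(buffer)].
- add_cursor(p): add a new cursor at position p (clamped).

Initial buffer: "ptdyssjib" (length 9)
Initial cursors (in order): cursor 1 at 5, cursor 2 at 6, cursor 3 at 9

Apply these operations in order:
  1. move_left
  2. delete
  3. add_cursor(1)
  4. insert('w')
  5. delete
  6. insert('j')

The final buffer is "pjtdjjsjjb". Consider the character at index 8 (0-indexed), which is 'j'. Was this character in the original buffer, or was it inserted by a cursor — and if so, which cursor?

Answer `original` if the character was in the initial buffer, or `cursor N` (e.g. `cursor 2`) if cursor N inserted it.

After op 1 (move_left): buffer="ptdyssjib" (len 9), cursors c1@4 c2@5 c3@8, authorship .........
After op 2 (delete): buffer="ptdsjb" (len 6), cursors c1@3 c2@3 c3@5, authorship ......
After op 3 (add_cursor(1)): buffer="ptdsjb" (len 6), cursors c4@1 c1@3 c2@3 c3@5, authorship ......
After op 4 (insert('w')): buffer="pwtdwwsjwb" (len 10), cursors c4@2 c1@6 c2@6 c3@9, authorship .4..12..3.
After op 5 (delete): buffer="ptdsjb" (len 6), cursors c4@1 c1@3 c2@3 c3@5, authorship ......
After op 6 (insert('j')): buffer="pjtdjjsjjb" (len 10), cursors c4@2 c1@6 c2@6 c3@9, authorship .4..12..3.
Authorship (.=original, N=cursor N): . 4 . . 1 2 . . 3 .
Index 8: author = 3

Answer: cursor 3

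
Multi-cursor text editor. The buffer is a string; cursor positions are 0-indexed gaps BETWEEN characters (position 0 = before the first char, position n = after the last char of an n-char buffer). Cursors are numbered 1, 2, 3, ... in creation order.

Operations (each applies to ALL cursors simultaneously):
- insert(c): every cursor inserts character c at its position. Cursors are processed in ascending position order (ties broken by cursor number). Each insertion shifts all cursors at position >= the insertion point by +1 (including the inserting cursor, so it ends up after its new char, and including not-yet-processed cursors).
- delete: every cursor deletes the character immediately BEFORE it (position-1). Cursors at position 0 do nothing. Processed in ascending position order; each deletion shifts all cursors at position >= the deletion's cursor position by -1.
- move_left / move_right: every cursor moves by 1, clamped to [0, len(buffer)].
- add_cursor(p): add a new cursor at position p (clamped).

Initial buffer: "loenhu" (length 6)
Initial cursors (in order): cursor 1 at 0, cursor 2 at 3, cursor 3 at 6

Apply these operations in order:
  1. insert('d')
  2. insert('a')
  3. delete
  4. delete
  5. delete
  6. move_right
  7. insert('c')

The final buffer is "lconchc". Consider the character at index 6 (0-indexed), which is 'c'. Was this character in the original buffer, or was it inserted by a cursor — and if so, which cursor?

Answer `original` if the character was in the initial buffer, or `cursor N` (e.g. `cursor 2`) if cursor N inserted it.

After op 1 (insert('d')): buffer="dloednhud" (len 9), cursors c1@1 c2@5 c3@9, authorship 1...2...3
After op 2 (insert('a')): buffer="daloedanhuda" (len 12), cursors c1@2 c2@7 c3@12, authorship 11...22...33
After op 3 (delete): buffer="dloednhud" (len 9), cursors c1@1 c2@5 c3@9, authorship 1...2...3
After op 4 (delete): buffer="loenhu" (len 6), cursors c1@0 c2@3 c3@6, authorship ......
After op 5 (delete): buffer="lonh" (len 4), cursors c1@0 c2@2 c3@4, authorship ....
After op 6 (move_right): buffer="lonh" (len 4), cursors c1@1 c2@3 c3@4, authorship ....
After op 7 (insert('c')): buffer="lconchc" (len 7), cursors c1@2 c2@5 c3@7, authorship .1..2.3
Authorship (.=original, N=cursor N): . 1 . . 2 . 3
Index 6: author = 3

Answer: cursor 3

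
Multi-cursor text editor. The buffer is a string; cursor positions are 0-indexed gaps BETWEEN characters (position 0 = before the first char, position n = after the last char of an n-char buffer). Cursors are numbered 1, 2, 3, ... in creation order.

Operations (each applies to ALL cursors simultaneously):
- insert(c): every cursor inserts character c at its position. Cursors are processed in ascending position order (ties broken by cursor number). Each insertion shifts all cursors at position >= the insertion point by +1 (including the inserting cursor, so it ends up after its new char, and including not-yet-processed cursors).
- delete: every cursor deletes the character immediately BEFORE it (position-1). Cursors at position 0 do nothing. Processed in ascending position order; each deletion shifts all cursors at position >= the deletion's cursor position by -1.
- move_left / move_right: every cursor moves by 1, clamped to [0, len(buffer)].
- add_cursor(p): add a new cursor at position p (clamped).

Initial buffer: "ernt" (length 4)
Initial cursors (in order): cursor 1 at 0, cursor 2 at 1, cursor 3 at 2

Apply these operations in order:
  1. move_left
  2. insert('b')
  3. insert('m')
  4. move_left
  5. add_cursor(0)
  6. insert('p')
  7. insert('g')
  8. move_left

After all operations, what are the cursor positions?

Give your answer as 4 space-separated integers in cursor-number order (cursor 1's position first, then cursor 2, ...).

After op 1 (move_left): buffer="ernt" (len 4), cursors c1@0 c2@0 c3@1, authorship ....
After op 2 (insert('b')): buffer="bbebrnt" (len 7), cursors c1@2 c2@2 c3@4, authorship 12.3...
After op 3 (insert('m')): buffer="bbmmebmrnt" (len 10), cursors c1@4 c2@4 c3@7, authorship 1212.33...
After op 4 (move_left): buffer="bbmmebmrnt" (len 10), cursors c1@3 c2@3 c3@6, authorship 1212.33...
After op 5 (add_cursor(0)): buffer="bbmmebmrnt" (len 10), cursors c4@0 c1@3 c2@3 c3@6, authorship 1212.33...
After op 6 (insert('p')): buffer="pbbmppmebpmrnt" (len 14), cursors c4@1 c1@6 c2@6 c3@10, authorship 4121122.333...
After op 7 (insert('g')): buffer="pgbbmppggmebpgmrnt" (len 18), cursors c4@2 c1@9 c2@9 c3@14, authorship 4412112122.3333...
After op 8 (move_left): buffer="pgbbmppggmebpgmrnt" (len 18), cursors c4@1 c1@8 c2@8 c3@13, authorship 4412112122.3333...

Answer: 8 8 13 1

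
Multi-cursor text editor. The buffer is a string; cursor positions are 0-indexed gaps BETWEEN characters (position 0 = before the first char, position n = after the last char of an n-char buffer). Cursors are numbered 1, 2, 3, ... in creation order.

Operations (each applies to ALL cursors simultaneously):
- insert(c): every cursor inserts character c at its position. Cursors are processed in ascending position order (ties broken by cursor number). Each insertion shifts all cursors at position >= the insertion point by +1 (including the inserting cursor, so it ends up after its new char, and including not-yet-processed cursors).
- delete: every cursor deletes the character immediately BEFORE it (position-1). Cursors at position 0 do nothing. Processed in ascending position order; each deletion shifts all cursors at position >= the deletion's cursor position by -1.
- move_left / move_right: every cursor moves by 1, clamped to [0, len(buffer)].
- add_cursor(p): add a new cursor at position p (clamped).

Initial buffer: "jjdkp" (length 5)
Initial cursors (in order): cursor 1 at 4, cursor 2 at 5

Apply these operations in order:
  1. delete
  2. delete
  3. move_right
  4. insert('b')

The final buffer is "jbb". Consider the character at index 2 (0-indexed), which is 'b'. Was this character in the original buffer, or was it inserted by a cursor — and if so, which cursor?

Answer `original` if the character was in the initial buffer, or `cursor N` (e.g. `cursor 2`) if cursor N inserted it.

Answer: cursor 2

Derivation:
After op 1 (delete): buffer="jjd" (len 3), cursors c1@3 c2@3, authorship ...
After op 2 (delete): buffer="j" (len 1), cursors c1@1 c2@1, authorship .
After op 3 (move_right): buffer="j" (len 1), cursors c1@1 c2@1, authorship .
After op 4 (insert('b')): buffer="jbb" (len 3), cursors c1@3 c2@3, authorship .12
Authorship (.=original, N=cursor N): . 1 2
Index 2: author = 2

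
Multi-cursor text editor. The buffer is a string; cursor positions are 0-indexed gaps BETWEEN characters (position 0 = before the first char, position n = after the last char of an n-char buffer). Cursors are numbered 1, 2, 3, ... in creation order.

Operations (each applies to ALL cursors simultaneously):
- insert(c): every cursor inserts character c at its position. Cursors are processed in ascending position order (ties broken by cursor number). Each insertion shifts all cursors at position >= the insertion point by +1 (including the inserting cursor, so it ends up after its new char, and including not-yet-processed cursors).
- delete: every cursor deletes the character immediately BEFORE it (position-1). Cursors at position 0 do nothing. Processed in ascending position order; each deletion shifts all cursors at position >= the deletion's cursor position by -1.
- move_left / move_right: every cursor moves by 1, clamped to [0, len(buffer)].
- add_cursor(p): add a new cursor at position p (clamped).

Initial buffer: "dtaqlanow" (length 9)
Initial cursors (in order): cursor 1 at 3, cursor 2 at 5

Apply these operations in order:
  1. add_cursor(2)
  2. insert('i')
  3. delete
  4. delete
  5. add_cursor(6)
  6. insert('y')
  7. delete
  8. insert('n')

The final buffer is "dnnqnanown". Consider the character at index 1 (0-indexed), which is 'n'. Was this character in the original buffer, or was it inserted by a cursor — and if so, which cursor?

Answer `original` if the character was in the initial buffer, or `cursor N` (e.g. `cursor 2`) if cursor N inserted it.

Answer: cursor 1

Derivation:
After op 1 (add_cursor(2)): buffer="dtaqlanow" (len 9), cursors c3@2 c1@3 c2@5, authorship .........
After op 2 (insert('i')): buffer="dtiaiqlianow" (len 12), cursors c3@3 c1@5 c2@8, authorship ..3.1..2....
After op 3 (delete): buffer="dtaqlanow" (len 9), cursors c3@2 c1@3 c2@5, authorship .........
After op 4 (delete): buffer="dqanow" (len 6), cursors c1@1 c3@1 c2@2, authorship ......
After op 5 (add_cursor(6)): buffer="dqanow" (len 6), cursors c1@1 c3@1 c2@2 c4@6, authorship ......
After op 6 (insert('y')): buffer="dyyqyanowy" (len 10), cursors c1@3 c3@3 c2@5 c4@10, authorship .13.2....4
After op 7 (delete): buffer="dqanow" (len 6), cursors c1@1 c3@1 c2@2 c4@6, authorship ......
After op 8 (insert('n')): buffer="dnnqnanown" (len 10), cursors c1@3 c3@3 c2@5 c4@10, authorship .13.2....4
Authorship (.=original, N=cursor N): . 1 3 . 2 . . . . 4
Index 1: author = 1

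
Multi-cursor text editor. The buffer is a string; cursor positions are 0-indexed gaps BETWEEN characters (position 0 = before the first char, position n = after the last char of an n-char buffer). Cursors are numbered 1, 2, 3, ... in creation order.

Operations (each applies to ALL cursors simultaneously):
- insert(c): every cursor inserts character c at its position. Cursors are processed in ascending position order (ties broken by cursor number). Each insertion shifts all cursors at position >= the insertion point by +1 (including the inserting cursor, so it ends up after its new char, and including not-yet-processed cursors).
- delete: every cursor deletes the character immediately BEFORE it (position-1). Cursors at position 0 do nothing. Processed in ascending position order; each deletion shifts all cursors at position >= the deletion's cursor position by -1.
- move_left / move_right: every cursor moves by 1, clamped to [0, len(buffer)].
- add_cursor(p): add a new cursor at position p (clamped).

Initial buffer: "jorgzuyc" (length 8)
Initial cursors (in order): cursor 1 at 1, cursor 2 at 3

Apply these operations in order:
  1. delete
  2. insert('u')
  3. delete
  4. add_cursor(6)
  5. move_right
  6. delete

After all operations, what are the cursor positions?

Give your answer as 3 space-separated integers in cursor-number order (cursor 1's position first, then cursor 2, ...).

After op 1 (delete): buffer="ogzuyc" (len 6), cursors c1@0 c2@1, authorship ......
After op 2 (insert('u')): buffer="uougzuyc" (len 8), cursors c1@1 c2@3, authorship 1.2.....
After op 3 (delete): buffer="ogzuyc" (len 6), cursors c1@0 c2@1, authorship ......
After op 4 (add_cursor(6)): buffer="ogzuyc" (len 6), cursors c1@0 c2@1 c3@6, authorship ......
After op 5 (move_right): buffer="ogzuyc" (len 6), cursors c1@1 c2@2 c3@6, authorship ......
After op 6 (delete): buffer="zuy" (len 3), cursors c1@0 c2@0 c3@3, authorship ...

Answer: 0 0 3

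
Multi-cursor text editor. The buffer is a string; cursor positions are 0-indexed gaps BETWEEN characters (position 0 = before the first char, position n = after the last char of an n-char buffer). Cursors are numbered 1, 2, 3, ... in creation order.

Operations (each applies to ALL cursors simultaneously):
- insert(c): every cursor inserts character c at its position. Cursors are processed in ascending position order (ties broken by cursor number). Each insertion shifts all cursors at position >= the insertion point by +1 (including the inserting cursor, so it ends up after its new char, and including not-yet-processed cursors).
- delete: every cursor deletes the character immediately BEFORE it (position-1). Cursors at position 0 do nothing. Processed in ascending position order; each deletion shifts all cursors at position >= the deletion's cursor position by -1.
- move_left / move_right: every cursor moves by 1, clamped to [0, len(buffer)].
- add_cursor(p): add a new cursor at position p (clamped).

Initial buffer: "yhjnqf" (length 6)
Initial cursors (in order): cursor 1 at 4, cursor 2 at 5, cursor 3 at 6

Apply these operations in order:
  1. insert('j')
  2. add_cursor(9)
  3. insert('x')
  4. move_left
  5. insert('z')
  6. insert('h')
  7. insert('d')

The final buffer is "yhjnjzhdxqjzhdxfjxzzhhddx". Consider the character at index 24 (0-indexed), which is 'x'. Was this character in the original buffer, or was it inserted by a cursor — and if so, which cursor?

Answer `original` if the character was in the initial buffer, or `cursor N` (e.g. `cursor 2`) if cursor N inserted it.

Answer: cursor 4

Derivation:
After op 1 (insert('j')): buffer="yhjnjqjfj" (len 9), cursors c1@5 c2@7 c3@9, authorship ....1.2.3
After op 2 (add_cursor(9)): buffer="yhjnjqjfj" (len 9), cursors c1@5 c2@7 c3@9 c4@9, authorship ....1.2.3
After op 3 (insert('x')): buffer="yhjnjxqjxfjxx" (len 13), cursors c1@6 c2@9 c3@13 c4@13, authorship ....11.22.334
After op 4 (move_left): buffer="yhjnjxqjxfjxx" (len 13), cursors c1@5 c2@8 c3@12 c4@12, authorship ....11.22.334
After op 5 (insert('z')): buffer="yhjnjzxqjzxfjxzzx" (len 17), cursors c1@6 c2@10 c3@16 c4@16, authorship ....111.222.33344
After op 6 (insert('h')): buffer="yhjnjzhxqjzhxfjxzzhhx" (len 21), cursors c1@7 c2@12 c3@20 c4@20, authorship ....1111.2222.3334344
After op 7 (insert('d')): buffer="yhjnjzhdxqjzhdxfjxzzhhddx" (len 25), cursors c1@8 c2@14 c3@24 c4@24, authorship ....11111.22222.333434344
Authorship (.=original, N=cursor N): . . . . 1 1 1 1 1 . 2 2 2 2 2 . 3 3 3 4 3 4 3 4 4
Index 24: author = 4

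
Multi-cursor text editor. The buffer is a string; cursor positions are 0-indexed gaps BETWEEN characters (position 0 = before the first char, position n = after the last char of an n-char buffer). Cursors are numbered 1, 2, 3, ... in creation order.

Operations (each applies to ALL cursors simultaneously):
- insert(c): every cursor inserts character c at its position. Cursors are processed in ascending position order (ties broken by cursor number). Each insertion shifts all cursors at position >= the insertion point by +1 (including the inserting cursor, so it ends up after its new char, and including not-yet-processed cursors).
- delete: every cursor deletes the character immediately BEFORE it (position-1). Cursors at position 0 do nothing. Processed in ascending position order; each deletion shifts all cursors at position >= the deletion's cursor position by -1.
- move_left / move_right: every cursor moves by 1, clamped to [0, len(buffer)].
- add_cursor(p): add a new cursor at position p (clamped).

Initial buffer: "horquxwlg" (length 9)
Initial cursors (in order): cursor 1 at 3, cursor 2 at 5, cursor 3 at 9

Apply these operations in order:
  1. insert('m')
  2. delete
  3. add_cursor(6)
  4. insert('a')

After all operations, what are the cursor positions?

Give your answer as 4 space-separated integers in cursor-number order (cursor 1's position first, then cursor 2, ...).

Answer: 4 7 13 9

Derivation:
After op 1 (insert('m')): buffer="hormqumxwlgm" (len 12), cursors c1@4 c2@7 c3@12, authorship ...1..2....3
After op 2 (delete): buffer="horquxwlg" (len 9), cursors c1@3 c2@5 c3@9, authorship .........
After op 3 (add_cursor(6)): buffer="horquxwlg" (len 9), cursors c1@3 c2@5 c4@6 c3@9, authorship .........
After op 4 (insert('a')): buffer="horaquaxawlga" (len 13), cursors c1@4 c2@7 c4@9 c3@13, authorship ...1..2.4...3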